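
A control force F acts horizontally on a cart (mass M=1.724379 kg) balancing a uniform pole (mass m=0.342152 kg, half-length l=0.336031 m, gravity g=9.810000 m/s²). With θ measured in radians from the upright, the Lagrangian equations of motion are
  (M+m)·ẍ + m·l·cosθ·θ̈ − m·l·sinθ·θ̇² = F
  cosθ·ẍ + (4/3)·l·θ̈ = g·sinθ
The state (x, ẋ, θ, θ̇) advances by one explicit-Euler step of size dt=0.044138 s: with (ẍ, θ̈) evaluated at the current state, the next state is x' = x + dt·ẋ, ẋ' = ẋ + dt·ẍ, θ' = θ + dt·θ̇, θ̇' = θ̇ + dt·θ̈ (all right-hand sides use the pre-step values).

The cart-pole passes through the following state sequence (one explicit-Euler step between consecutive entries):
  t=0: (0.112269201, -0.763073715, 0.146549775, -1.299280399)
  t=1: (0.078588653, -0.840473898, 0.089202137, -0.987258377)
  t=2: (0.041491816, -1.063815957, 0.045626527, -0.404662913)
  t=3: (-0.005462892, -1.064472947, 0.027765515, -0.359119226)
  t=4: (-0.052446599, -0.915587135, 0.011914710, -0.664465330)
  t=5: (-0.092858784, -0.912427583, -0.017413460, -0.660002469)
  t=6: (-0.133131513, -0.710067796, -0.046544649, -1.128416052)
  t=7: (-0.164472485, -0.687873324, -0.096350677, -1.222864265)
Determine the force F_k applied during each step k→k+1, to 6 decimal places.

step 0→1:
  ẍ = (ẋ'−ẋ)/dt = (-0.840473898−-0.763073715)/0.044138 = -1.753595
  θ̈ = (θ̇'−θ̇)/dt = (-0.987258377−-1.299280399)/0.044138 = 7.069238
  sinθ=0.146026, cosθ=0.989281
  F = (M+m)·ẍ + m·l·cosθ·θ̈ − m·l·sinθ·θ̇² = -3.623859 + 0.804064 − 0.028342 = -2.848137
step 1→2:
  ẍ = (ẋ'−ẋ)/dt = (-1.063815957−-0.840473898)/0.044138 = -5.060086
  θ̈ = (θ̇'−θ̇)/dt = (-0.404662913−-0.987258377)/0.044138 = 13.199408
  sinθ=0.089084, cosθ=0.996024
  F = (M+m)·ẍ + m·l·cosθ·θ̈ − m·l·sinθ·θ̇² = -10.456824 + 1.511551 − 0.009983 = -8.955256
step 2→3:
  ẍ = (ẋ'−ẋ)/dt = (-1.064472947−-1.063815957)/0.044138 = -0.014885
  θ̈ = (θ̇'−θ̇)/dt = (-0.359119226−-0.404662913)/0.044138 = 1.031848
  sinθ=0.045611, cosθ=0.998959
  F = (M+m)·ẍ + m·l·cosθ·θ̈ − m·l·sinθ·θ̇² = -0.030760 + 0.118512 − 0.000859 = 0.086893
step 3→4:
  ẍ = (ẋ'−ẋ)/dt = (-0.915587135−-1.064472947)/0.044138 = 3.373189
  θ̈ = (θ̇'−θ̇)/dt = (-0.664465330−-0.359119226)/0.044138 = -6.917987
  sinθ=0.027762, cosθ=0.999615
  F = (M+m)·ẍ + m·l·cosθ·θ̈ − m·l·sinθ·θ̇² = 6.970799 + -0.795080 − 0.000412 = 6.175308
step 4→5:
  ẍ = (ẋ'−ẋ)/dt = (-0.912427583−-0.915587135)/0.044138 = 0.071583
  θ̈ = (θ̇'−θ̇)/dt = (-0.660002469−-0.664465330)/0.044138 = 0.101112
  sinθ=0.011914, cosθ=0.999929
  F = (M+m)·ẍ + m·l·cosθ·θ̈ − m·l·sinθ·θ̇² = 0.147929 + 0.011624 − 0.000605 = 0.158949
step 5→6:
  ẍ = (ẋ'−ẋ)/dt = (-0.710067796−-0.912427583)/0.044138 = 4.584707
  θ̈ = (θ̇'−θ̇)/dt = (-1.128416052−-0.660002469)/0.044138 = -10.612479
  sinθ=-0.017413, cosθ=0.999848
  F = (M+m)·ẍ + m·l·cosθ·θ̈ − m·l·sinθ·θ̇² = 9.474439 + -1.219971 − -0.000872 = 8.255340
step 6→7:
  ẍ = (ẋ'−ẋ)/dt = (-0.687873324−-0.710067796)/0.044138 = 0.502843
  θ̈ = (θ̇'−θ̇)/dt = (-1.222864265−-1.128416052)/0.044138 = -2.139839
  sinθ=-0.046528, cosθ=0.998917
  F = (M+m)·ẍ + m·l·cosθ·θ̈ − m·l·sinθ·θ̇² = 1.039140 + -0.245759 − -0.006812 = 0.800193

F_0 = -2.848137 N
F_1 = -8.955256 N
F_2 = 0.086893 N
F_3 = 6.175308 N
F_4 = 0.158949 N
F_5 = 8.255340 N
F_6 = 0.800193 N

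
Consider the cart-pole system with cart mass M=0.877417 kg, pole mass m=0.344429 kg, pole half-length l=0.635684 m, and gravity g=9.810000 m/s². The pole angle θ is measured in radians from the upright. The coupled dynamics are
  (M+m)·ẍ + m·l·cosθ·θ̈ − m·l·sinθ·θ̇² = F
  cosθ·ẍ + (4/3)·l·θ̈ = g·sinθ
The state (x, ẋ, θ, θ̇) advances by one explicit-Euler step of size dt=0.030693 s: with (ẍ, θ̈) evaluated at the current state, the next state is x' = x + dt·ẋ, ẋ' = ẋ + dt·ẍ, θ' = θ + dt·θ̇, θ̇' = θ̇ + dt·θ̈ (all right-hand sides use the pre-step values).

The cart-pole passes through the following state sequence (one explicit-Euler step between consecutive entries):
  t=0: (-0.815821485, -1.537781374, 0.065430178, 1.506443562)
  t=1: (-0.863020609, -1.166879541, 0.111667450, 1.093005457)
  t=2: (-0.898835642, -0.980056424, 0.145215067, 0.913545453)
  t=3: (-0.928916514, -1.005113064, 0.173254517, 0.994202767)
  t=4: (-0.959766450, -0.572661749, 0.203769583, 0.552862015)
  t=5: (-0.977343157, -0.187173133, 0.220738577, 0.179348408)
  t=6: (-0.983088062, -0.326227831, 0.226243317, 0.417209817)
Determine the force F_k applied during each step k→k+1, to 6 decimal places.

F_0 = 11.789660 N
F_1 = 6.135821 N
F_2 = -0.454600 N
F_3 = 14.076819 N
F_4 = 12.722900 N
F_5 = -3.881508 N

step 0→1:
  ẍ = (ẋ'−ẋ)/dt = (-1.166879541−-1.537781374)/0.030693 = 12.084248
  θ̈ = (θ̇'−θ̇)/dt = (1.093005457−1.506443562)/0.030693 = -13.470111
  sinθ=0.065384, cosθ=0.997860
  F = (M+m)·ẍ + m·l·cosθ·θ̈ − m·l·sinθ·θ̇² = 14.765090 + -2.942943 − 0.032487 = 11.789660
step 1→2:
  ẍ = (ẋ'−ẋ)/dt = (-0.980056424−-1.166879541)/0.030693 = 6.086831
  θ̈ = (θ̇'−θ̇)/dt = (0.913545453−1.093005457)/0.030693 = -5.846936
  sinθ=0.111436, cosθ=0.993772
  F = (M+m)·ẍ + m·l·cosθ·θ̈ − m·l·sinθ·θ̇² = 7.437171 + -1.272202 − 0.029148 = 6.135821
step 2→3:
  ẍ = (ẋ'−ẋ)/dt = (-1.005113064−-0.980056424)/0.030693 = -0.816363
  θ̈ = (θ̇'−θ̇)/dt = (0.994202767−0.913545453)/0.030693 = 2.627873
  sinθ=0.144705, cosθ=0.989475
  F = (M+m)·ẍ + m·l·cosθ·θ̈ − m·l·sinθ·θ̇² = -0.997470 + 0.569312 − 0.026441 = -0.454600
step 3→4:
  ẍ = (ẋ'−ẋ)/dt = (-0.572661749−-1.005113064)/0.030693 = 14.089575
  θ̈ = (θ̇'−θ̇)/dt = (0.552862015−0.994202767)/0.030693 = -14.379199
  sinθ=0.172389, cosθ=0.985029
  F = (M+m)·ẍ + m·l·cosθ·θ̈ − m·l·sinθ·θ̇² = 17.215290 + -3.101164 − 0.037308 = 14.076819
step 4→5:
  ẍ = (ẋ'−ẋ)/dt = (-0.187173133−-0.572661749)/0.030693 = 12.559496
  θ̈ = (θ̇'−θ̇)/dt = (0.179348408−0.552862015)/0.030693 = -12.169342
  sinθ=0.202362, cosθ=0.979311
  F = (M+m)·ẍ + m·l·cosθ·θ̈ − m·l·sinθ·θ̇² = 15.345770 + -2.609327 − 0.013543 = 12.722900
step 5→6:
  ẍ = (ẋ'−ẋ)/dt = (-0.326227831−-0.187173133)/0.030693 = -4.530502
  θ̈ = (θ̇'−θ̇)/dt = (0.417209817−0.179348408)/0.030693 = 7.749696
  sinθ=0.218950, cosθ=0.975736
  F = (M+m)·ẍ + m·l·cosθ·θ̈ − m·l·sinθ·θ̇² = -5.535576 + 1.655610 − 0.001542 = -3.881508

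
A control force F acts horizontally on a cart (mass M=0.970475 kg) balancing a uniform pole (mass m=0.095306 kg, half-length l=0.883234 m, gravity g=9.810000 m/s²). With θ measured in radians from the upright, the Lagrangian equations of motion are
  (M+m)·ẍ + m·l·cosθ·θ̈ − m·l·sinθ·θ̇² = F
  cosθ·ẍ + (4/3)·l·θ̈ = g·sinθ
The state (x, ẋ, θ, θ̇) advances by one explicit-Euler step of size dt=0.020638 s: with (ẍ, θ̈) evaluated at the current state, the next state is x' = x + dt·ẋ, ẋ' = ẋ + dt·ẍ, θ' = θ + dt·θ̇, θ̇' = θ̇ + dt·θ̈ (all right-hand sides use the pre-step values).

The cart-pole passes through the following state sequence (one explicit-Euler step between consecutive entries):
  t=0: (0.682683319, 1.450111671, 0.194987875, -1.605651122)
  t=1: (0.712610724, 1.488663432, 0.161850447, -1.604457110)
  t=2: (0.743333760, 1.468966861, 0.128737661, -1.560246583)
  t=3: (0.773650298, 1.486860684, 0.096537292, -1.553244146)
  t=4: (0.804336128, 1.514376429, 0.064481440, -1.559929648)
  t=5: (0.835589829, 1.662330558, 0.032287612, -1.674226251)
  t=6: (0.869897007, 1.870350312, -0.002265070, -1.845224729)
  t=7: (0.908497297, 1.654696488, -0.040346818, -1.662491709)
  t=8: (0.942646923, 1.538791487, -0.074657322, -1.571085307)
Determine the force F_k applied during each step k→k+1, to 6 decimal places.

step 0→1:
  ẍ = (ẋ'−ẋ)/dt = (1.488663432−1.450111671)/0.020638 = 1.867999
  θ̈ = (θ̇'−θ̇)/dt = (-1.604457110−-1.605651122)/0.020638 = 0.057855
  sinθ=0.193755, cosθ=0.981050
  F = (M+m)·ẍ + m·l·cosθ·θ̈ − m·l·sinθ·θ̇² = 1.990878 + 0.004778 − 0.042048 = 1.953607
step 1→2:
  ẍ = (ẋ'−ẋ)/dt = (1.468966861−1.488663432)/0.020638 = -0.954384
  θ̈ = (θ̇'−θ̇)/dt = (-1.560246583−-1.604457110)/0.020638 = 2.142190
  sinθ=0.161145, cosθ=0.986931
  F = (M+m)·ẍ + m·l·cosθ·θ̈ − m·l·sinθ·θ̇² = -1.017164 + 0.177968 − 0.034920 = -0.874116
step 2→3:
  ẍ = (ẋ'−ẋ)/dt = (1.486860684−1.468966861)/0.020638 = 0.867033
  θ̈ = (θ̇'−θ̇)/dt = (-1.553244146−-1.560246583)/0.020638 = 0.339298
  sinθ=0.128382, cosθ=0.991725
  F = (M+m)·ẍ + m·l·cosθ·θ̈ − m·l·sinθ·θ̇² = 0.924067 + 0.028325 − 0.026308 = 0.926084
step 3→4:
  ẍ = (ẋ'−ẋ)/dt = (1.514376429−1.486860684)/0.020638 = 1.333256
  θ̈ = (θ̇'−θ̇)/dt = (-1.559929648−-1.553244146)/0.020638 = -0.323941
  sinθ=0.096387, cosθ=0.995344
  F = (M+m)·ẍ + m·l·cosθ·θ̈ − m·l·sinθ·θ̇² = 1.420959 + -0.027142 − 0.019575 = 1.374243
step 4→5:
  ẍ = (ẋ'−ẋ)/dt = (1.662330558−1.514376429)/0.020638 = 7.169015
  θ̈ = (θ̇'−θ̇)/dt = (-1.674226251−-1.559929648)/0.020638 = -5.538163
  sinθ=0.064437, cosθ=0.997922
  F = (M+m)·ẍ + m·l·cosθ·θ̈ − m·l·sinθ·θ̇² = 7.640600 + -0.465220 − 0.013199 = 7.162181
step 5→6:
  ẍ = (ẋ'−ẋ)/dt = (1.870350312−1.662330558)/0.020638 = 10.079453
  θ̈ = (θ̇'−θ̇)/dt = (-1.845224729−-1.674226251)/0.020638 = -8.285613
  sinθ=0.032282, cosθ=0.999479
  F = (M+m)·ẍ + m·l·cosθ·θ̈ − m·l·sinθ·θ̇² = 10.742490 + -0.697099 − 0.007617 = 10.037774
step 6→7:
  ẍ = (ẋ'−ẋ)/dt = (1.654696488−1.870350312)/0.020638 = -10.449357
  θ̈ = (θ̇'−θ̇)/dt = (-1.662491709−-1.845224729)/0.020638 = 8.854202
  sinθ=-0.002265, cosθ=0.999997
  F = (M+m)·ẍ + m·l·cosθ·θ̈ − m·l·sinθ·θ̇² = -11.136726 + 0.745323 − -0.000649 = -10.390754
step 7→8:
  ẍ = (ẋ'−ẋ)/dt = (1.538791487−1.654696488)/0.020638 = -5.616097
  θ̈ = (θ̇'−θ̇)/dt = (-1.571085307−-1.662491709)/0.020638 = 4.429034
  sinθ=-0.040336, cosθ=0.999186
  F = (M+m)·ẍ + m·l·cosθ·θ̈ − m·l·sinθ·θ̇² = -5.985529 + 0.372522 − -0.009384 = -5.603623

F_0 = 1.953607 N
F_1 = -0.874116 N
F_2 = 0.926084 N
F_3 = 1.374243 N
F_4 = 7.162181 N
F_5 = 10.037774 N
F_6 = -10.390754 N
F_7 = -5.603623 N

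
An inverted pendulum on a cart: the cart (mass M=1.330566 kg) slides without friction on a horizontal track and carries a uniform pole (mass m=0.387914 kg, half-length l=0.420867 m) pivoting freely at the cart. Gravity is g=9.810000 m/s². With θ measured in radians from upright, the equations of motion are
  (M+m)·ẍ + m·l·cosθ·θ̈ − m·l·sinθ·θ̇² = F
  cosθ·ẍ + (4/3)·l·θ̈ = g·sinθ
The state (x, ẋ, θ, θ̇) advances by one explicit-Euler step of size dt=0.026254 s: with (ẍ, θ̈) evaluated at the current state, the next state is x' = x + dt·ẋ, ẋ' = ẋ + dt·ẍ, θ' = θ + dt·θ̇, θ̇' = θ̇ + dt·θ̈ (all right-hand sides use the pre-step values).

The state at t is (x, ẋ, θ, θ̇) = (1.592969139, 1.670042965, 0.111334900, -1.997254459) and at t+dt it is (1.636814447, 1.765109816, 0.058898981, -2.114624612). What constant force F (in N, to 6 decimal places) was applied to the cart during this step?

ẍ = (ẋ'−ẋ)/dt = (1.765109816−1.670042965)/0.026254 = 3.621043
θ̈ = (θ̇'−θ̇)/dt = (-2.114624612−-1.997254459)/0.026254 = -4.470563
sinθ=0.111105, cosθ=0.993809
F = (M+m)·ẍ + m·l·cosθ·θ̈ − m·l·sinθ·θ̇² = 6.222689 + -0.725346 − 0.072357 = 5.424986

F = 5.424986 N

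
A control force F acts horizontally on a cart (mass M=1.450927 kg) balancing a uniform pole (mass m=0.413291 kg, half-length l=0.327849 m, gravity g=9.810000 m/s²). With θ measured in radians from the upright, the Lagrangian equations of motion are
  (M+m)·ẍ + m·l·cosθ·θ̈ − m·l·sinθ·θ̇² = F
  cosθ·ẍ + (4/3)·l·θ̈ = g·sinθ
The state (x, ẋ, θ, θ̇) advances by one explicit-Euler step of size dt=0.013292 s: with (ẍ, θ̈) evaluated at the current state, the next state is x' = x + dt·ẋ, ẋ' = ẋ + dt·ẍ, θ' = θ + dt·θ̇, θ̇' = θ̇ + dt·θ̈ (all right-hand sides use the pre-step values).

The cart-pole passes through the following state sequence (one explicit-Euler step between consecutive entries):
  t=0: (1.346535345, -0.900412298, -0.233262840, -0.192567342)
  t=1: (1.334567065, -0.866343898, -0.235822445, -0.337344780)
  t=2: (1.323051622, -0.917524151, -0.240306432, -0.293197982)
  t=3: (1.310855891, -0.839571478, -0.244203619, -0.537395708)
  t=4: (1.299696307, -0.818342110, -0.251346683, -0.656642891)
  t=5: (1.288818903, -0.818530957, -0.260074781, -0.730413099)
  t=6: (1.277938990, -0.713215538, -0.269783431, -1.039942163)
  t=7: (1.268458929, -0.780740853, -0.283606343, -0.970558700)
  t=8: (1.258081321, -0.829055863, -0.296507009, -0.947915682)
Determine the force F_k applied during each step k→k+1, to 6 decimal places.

F_0 = 3.343419 N
F_1 = -6.736914 N
F_2 = 8.517931 N
F_3 = 1.807379 N
F_4 = -0.740331 N
F_5 = 11.740004 N
F_6 = -8.749743 N
F_7 = -6.518920 N

step 0→1:
  ẍ = (ẋ'−ẋ)/dt = (-0.866343898−-0.900412298)/0.013292 = 2.563076
  θ̈ = (θ̇'−θ̇)/dt = (-0.337344780−-0.192567342)/0.013292 = -10.892073
  sinθ=-0.231153, cosθ=0.972917
  F = (M+m)·ẍ + m·l·cosθ·θ̈ − m·l·sinθ·θ̇² = 4.778132 + -1.435874 − -0.001161 = 3.343419
step 1→2:
  ẍ = (ẋ'−ẋ)/dt = (-0.917524151−-0.866343898)/0.013292 = -3.850455
  θ̈ = (θ̇'−θ̇)/dt = (-0.293197982−-0.337344780)/0.013292 = 3.321306
  sinθ=-0.233643, cosθ=0.972323
  F = (M+m)·ẍ + m·l·cosθ·θ̈ − m·l·sinθ·θ̇² = -7.178088 + 0.437572 − -0.003603 = -6.736914
step 2→3:
  ẍ = (ẋ'−ẋ)/dt = (-0.839571478−-0.917524151)/0.013292 = 5.864631
  θ̈ = (θ̇'−θ̇)/dt = (-0.537395708−-0.293197982)/0.013292 = -18.371782
  sinθ=-0.238000, cosθ=0.971265
  F = (M+m)·ẍ + m·l·cosθ·θ̈ − m·l·sinθ·θ̇² = 10.932950 + -2.417792 − -0.002772 = 8.517931
step 3→4:
  ẍ = (ẋ'−ẋ)/dt = (-0.818342110−-0.839571478)/0.013292 = 1.597154
  θ̈ = (θ̇'−θ̇)/dt = (-0.656642891−-0.537395708)/0.013292 = -8.971350
  sinθ=-0.241784, cosθ=0.970330
  F = (M+m)·ẍ + m·l·cosθ·θ̈ − m·l·sinθ·θ̇² = 2.977443 + -1.179525 − -0.009461 = 1.807379
step 4→5:
  ẍ = (ẋ'−ẋ)/dt = (-0.818530957−-0.818342110)/0.013292 = -0.014208
  θ̈ = (θ̇'−θ̇)/dt = (-0.730413099−-0.656642891)/0.013292 = -5.549971
  sinθ=-0.248709, cosθ=0.968578
  F = (M+m)·ẍ + m·l·cosθ·θ̈ − m·l·sinθ·θ̇² = -0.026486 + -0.728375 − -0.014530 = -0.740331
step 5→6:
  ẍ = (ẋ'−ẋ)/dt = (-0.713215538−-0.818530957)/0.013292 = 7.923218
  θ̈ = (θ̇'−θ̇)/dt = (-1.039942163−-0.730413099)/0.013292 = -23.286869
  sinθ=-0.257153, cosθ=0.966371
  F = (M+m)·ẍ + m·l·cosθ·θ̈ − m·l·sinθ·θ̇² = 14.770606 + -3.049191 − -0.018589 = 11.740004
step 6→7:
  ẍ = (ẋ'−ẋ)/dt = (-0.780740853−-0.713215538)/0.013292 = -5.080147
  θ̈ = (θ̇'−θ̇)/dt = (-0.970558700−-1.039942163)/0.013292 = 5.219942
  sinθ=-0.266523, cosθ=0.963829
  F = (M+m)·ẍ + m·l·cosθ·θ̈ − m·l·sinθ·θ̇² = -9.470502 + 0.681703 − -0.039056 = -8.749743
step 7→8:
  ẍ = (ẋ'−ẋ)/dt = (-0.829055863−-0.780740853)/0.013292 = -3.634894
  θ̈ = (θ̇'−θ̇)/dt = (-0.947915682−-0.970558700)/0.013292 = 1.703507
  sinθ=-0.279820, cosθ=0.960053
  F = (M+m)·ẍ + m·l·cosθ·θ̈ − m·l·sinθ·θ̇² = -6.776235 + 0.221600 − -0.035715 = -6.518920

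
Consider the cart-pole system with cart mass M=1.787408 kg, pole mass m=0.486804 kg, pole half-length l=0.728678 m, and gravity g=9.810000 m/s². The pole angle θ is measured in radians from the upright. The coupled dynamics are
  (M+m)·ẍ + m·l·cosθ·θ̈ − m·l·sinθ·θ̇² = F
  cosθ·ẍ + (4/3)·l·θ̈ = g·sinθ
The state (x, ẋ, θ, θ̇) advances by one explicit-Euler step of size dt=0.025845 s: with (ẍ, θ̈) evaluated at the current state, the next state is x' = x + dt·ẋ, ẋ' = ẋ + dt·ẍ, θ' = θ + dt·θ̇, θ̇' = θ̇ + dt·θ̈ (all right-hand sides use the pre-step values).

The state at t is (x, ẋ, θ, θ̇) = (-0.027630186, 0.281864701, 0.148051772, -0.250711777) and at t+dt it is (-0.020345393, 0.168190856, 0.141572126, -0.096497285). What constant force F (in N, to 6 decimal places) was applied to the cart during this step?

F = -7.912493 N

ẍ = (ẋ'−ẋ)/dt = (0.168190856−0.281864701)/0.025845 = -4.398292
θ̈ = (θ̇'−θ̇)/dt = (-0.096497285−-0.250711777)/0.025845 = 5.966898
sinθ=0.147511, cosθ=0.989060
F = (M+m)·ẍ + m·l·cosθ·θ̈ − m·l·sinθ·θ̇² = -10.002647 + 2.093443 − 0.003289 = -7.912493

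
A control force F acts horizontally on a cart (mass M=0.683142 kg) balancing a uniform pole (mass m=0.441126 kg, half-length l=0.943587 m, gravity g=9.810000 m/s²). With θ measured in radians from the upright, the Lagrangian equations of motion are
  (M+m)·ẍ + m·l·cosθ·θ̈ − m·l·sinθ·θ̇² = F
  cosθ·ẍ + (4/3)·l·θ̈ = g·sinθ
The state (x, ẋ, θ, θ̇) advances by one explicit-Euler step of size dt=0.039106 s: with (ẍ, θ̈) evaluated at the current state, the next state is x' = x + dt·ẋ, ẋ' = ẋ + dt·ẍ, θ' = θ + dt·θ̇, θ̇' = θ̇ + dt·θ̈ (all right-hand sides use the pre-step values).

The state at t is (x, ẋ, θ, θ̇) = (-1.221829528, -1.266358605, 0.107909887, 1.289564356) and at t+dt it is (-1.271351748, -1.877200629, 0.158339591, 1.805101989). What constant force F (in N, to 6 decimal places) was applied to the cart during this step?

ẍ = (ẋ'−ẋ)/dt = (-1.877200629−-1.266358605)/0.039106 = -15.620161
θ̈ = (θ̇'−θ̇)/dt = (1.805101989−1.289564356)/0.039106 = 13.183083
sinθ=0.107701, cosθ=0.994183
F = (M+m)·ẍ + m·l·cosθ·θ̈ − m·l·sinθ·θ̇² = -17.561247 + 5.455419 − 0.074550 = -12.180379

F = -12.180379 N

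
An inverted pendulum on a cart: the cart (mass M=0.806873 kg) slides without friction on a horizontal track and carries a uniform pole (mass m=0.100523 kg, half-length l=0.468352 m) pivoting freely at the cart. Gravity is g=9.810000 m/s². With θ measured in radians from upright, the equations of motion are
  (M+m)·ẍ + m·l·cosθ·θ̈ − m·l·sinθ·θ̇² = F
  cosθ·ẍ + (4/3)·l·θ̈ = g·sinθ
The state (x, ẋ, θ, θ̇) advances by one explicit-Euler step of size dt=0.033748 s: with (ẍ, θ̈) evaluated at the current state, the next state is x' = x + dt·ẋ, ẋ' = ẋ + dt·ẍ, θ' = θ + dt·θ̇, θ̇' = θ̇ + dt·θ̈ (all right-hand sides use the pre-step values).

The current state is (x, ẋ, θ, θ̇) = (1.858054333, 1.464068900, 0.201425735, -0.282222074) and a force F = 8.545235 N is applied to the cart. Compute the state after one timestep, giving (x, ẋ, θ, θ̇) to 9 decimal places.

sinθ=0.200066444, cosθ=0.979782332
temp = (F + m·l·θ̇²·sinθ)/(M+m) = (8.545235 + 0.000750229)/0.907396 = 9.418142938
θ̈ = (g·sinθ − cosθ·temp)/(l·(4/3 − m·cos²θ/(M+m))) = -12.642367531
ẍ = temp − m·l·θ̈·cosθ/(M+m) = 10.060829139
Euler: x'=1.858054333+0.033748·1.464068900=1.907463730, ẋ'=1.464068900+0.033748·10.060829139=1.803601762
       θ'=0.201425735+0.033748·-0.282222074=0.191901304, θ̇'=-0.282222074+0.033748·-12.642367531=-0.708876693

(1.907463730, 1.803601762, 0.191901304, -0.708876693)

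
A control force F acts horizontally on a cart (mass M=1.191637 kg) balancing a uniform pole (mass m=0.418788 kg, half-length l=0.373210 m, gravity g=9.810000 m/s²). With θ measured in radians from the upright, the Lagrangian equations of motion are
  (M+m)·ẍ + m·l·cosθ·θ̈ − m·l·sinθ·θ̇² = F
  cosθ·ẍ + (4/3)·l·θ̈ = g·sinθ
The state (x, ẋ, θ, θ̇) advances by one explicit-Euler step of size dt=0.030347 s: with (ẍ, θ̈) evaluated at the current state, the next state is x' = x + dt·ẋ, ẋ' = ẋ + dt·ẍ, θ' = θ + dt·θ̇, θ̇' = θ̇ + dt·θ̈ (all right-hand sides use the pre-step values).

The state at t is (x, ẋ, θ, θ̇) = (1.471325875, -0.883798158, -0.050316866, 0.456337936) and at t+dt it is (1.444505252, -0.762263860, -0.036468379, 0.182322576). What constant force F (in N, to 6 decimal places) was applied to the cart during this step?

F = 5.041628 N

ẍ = (ẋ'−ẋ)/dt = (-0.762263860−-0.883798158)/0.030347 = 4.004821
θ̈ = (θ̇'−θ̇)/dt = (0.182322576−0.456337936)/0.030347 = -9.029405
sinθ=-0.050296, cosθ=0.998734
F = (M+m)·ẍ + m·l·cosθ·θ̈ − m·l·sinθ·θ̇² = 6.449464 + -1.409473 − -0.001637 = 5.041628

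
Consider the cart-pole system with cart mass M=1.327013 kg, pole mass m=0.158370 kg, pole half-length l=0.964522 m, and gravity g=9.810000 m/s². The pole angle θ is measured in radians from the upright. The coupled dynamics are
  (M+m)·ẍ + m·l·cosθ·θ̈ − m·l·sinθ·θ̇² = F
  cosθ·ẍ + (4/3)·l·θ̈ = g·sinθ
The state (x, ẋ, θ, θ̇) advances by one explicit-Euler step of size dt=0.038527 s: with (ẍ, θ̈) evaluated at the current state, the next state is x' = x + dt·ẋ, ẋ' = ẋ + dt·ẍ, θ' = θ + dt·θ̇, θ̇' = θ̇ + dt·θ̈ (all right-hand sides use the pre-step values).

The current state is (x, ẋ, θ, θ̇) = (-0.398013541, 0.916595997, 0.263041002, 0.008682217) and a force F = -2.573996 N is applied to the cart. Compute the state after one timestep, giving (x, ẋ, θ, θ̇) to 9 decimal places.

(-0.362699847, 0.836255127, 0.263375502, 0.145421921)

sinθ=0.260018153, cosθ=0.965603728
temp = (F + m·l·θ̇²·sinθ)/(M+m) = (-2.573996 + 0.000002994)/1.485383 = -1.732881692
θ̈ = (g·sinθ − cosθ·temp)/(l·(4/3 − m·cos²θ/(M+m))) = 3.549191575
ẍ = temp − m·l·θ̈·cosθ/(M+m) = -2.085313405
Euler: x'=-0.398013541+0.038527·0.916595997=-0.362699847, ẋ'=0.916595997+0.038527·-2.085313405=0.836255127
       θ'=0.263041002+0.038527·0.008682217=0.263375502, θ̇'=0.008682217+0.038527·3.549191575=0.145421921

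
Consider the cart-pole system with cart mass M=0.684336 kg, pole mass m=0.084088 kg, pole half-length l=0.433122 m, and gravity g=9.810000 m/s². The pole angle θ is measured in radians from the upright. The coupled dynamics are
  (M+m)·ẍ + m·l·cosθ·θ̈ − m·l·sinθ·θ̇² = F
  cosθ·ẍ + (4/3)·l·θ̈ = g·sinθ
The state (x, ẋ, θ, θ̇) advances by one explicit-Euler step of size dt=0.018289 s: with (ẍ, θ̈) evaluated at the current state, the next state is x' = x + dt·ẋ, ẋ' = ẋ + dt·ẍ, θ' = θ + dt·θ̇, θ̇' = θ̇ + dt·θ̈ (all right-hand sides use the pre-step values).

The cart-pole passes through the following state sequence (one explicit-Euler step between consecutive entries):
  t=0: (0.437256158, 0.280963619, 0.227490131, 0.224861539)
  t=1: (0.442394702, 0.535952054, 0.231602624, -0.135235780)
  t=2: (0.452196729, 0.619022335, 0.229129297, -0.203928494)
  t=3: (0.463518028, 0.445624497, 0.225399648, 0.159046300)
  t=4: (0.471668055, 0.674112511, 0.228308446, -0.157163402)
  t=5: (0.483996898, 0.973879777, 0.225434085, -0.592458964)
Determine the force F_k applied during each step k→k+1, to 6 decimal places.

F_0 = 10.014471 N
F_1 = 3.356957 N
F_2 = -6.581835 N
F_3 = 8.986098 N
F_4 = 11.750364 N

step 0→1:
  ẍ = (ẋ'−ẋ)/dt = (0.535952054−0.280963619)/0.018289 = 13.942175
  θ̈ = (θ̇'−θ̇)/dt = (-0.135235780−0.224861539)/0.018289 = -19.689284
  sinθ=0.225533, cosθ=0.974236
  F = (M+m)·ẍ + m·l·cosθ·θ̈ − m·l·sinθ·θ̇² = 10.713502 + -0.698615 − 0.000415 = 10.014471
step 1→2:
  ẍ = (ẋ'−ẋ)/dt = (0.619022335−0.535952054)/0.018289 = 4.542090
  θ̈ = (θ̇'−θ̇)/dt = (-0.203928494−-0.135235780)/0.018289 = -3.755958
  sinθ=0.229538, cosθ=0.973300
  F = (M+m)·ẍ + m·l·cosθ·θ̈ − m·l·sinθ·θ̇² = 3.490251 + -0.133141 − 0.000153 = 3.356957
step 2→3:
  ẍ = (ẋ'−ẋ)/dt = (0.445624497−0.619022335)/0.018289 = -9.480991
  θ̈ = (θ̇'−θ̇)/dt = (0.159046300−-0.203928494)/0.018289 = 19.846618
  sinθ=0.227130, cosθ=0.973865
  F = (M+m)·ẍ + m·l·cosθ·θ̈ − m·l·sinθ·θ̇² = -7.285421 + 0.703930 − 0.000344 = -6.581835
step 3→4:
  ẍ = (ẋ'−ẋ)/dt = (0.674112511−0.445624497)/0.018289 = 12.493193
  θ̈ = (θ̇'−θ̇)/dt = (-0.157163402−0.159046300)/0.018289 = -17.289611
  sinθ=0.223496, cosθ=0.974705
  F = (M+m)·ẍ + m·l·cosθ·θ̈ − m·l·sinθ·θ̇² = 9.600070 + -0.613766 − 0.000206 = 8.986098
step 4→5:
  ẍ = (ẋ'−ẋ)/dt = (0.973879777−0.674112511)/0.018289 = 16.390577
  θ̈ = (θ̇'−θ̇)/dt = (-0.592458964−-0.157163402)/0.018289 = -23.800949
  sinθ=0.226330, cosθ=0.974051
  F = (M+m)·ẍ + m·l·cosθ·θ̈ − m·l·sinθ·θ̇² = 12.594913 + -0.844345 − 0.000204 = 11.750364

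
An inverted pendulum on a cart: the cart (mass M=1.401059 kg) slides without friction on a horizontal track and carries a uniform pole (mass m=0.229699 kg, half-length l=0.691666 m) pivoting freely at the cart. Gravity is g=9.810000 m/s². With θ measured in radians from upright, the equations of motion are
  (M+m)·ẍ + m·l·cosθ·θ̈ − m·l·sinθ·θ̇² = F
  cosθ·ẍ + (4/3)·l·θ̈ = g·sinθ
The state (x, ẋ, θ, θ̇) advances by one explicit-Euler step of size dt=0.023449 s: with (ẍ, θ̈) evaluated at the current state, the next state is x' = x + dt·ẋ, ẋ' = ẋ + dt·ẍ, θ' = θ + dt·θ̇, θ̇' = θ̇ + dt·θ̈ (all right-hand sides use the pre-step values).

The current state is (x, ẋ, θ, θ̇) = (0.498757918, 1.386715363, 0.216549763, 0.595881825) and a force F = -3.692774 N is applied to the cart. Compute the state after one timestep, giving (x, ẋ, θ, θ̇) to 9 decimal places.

(0.531275007, 1.322189217, 0.230522596, 0.717809879)

sinθ=0.214861253, cosθ=0.976644583
temp = (F + m·l·θ̇²·sinθ)/(M+m) = (-3.692774 + 0.012120873)/1.630758 = -2.257019819
θ̈ = (g·sinθ − cosθ·temp)/(l·(4/3 − m·cos²θ/(M+m))) = 5.199712304
ẍ = temp − m·l·θ̈·cosθ/(M+m) = -2.751765345
Euler: x'=0.498757918+0.023449·1.386715363=0.531275007, ẋ'=1.386715363+0.023449·-2.751765345=1.322189217
       θ'=0.216549763+0.023449·0.595881825=0.230522596, θ̇'=0.595881825+0.023449·5.199712304=0.717809879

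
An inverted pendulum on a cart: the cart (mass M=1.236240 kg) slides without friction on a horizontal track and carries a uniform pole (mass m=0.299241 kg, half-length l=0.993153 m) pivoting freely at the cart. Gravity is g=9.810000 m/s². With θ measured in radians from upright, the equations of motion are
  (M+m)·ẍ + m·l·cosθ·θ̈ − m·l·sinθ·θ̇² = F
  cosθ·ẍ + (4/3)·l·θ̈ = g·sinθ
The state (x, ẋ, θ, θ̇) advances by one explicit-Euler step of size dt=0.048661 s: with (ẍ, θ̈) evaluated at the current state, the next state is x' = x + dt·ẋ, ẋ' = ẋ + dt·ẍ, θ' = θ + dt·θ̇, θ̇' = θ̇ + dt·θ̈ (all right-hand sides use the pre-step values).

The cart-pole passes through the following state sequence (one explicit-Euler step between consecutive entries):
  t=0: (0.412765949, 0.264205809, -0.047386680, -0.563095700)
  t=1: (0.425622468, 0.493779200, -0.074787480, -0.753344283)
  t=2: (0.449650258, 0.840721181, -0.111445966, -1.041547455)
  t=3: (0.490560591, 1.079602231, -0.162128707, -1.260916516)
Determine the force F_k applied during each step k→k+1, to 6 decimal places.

F_0 = 6.087953 N
F_1 = 9.204985 N
F_2 = 6.242202 N

step 0→1:
  ẍ = (ẋ'−ẋ)/dt = (0.493779200−0.264205809)/0.048661 = 4.717811
  θ̈ = (θ̇'−θ̇)/dt = (-0.753344283−-0.563095700)/0.048661 = -3.909673
  sinθ=-0.047369, cosθ=0.998877
  F = (M+m)·ẍ + m·l·cosθ·θ̈ − m·l·sinθ·θ̇² = 7.244109 + -1.160620 − -0.004464 = 6.087953
step 1→2:
  ẍ = (ẋ'−ẋ)/dt = (0.840721181−0.493779200)/0.048661 = 7.129775
  θ̈ = (θ̇'−θ̇)/dt = (-1.041547455−-0.753344283)/0.048661 = -5.922673
  sinθ=-0.074718, cosθ=0.997205
  F = (M+m)·ẍ + m·l·cosθ·θ̈ − m·l·sinθ·θ̇² = 10.947634 + -1.755251 − -0.012602 = 9.204985
step 2→3:
  ẍ = (ẋ'−ẋ)/dt = (1.079602231−0.840721181)/0.048661 = 4.909086
  θ̈ = (θ̇'−θ̇)/dt = (-1.260916516−-1.041547455)/0.048661 = -4.508108
  sinθ=-0.111215, cosθ=0.993796
  F = (M+m)·ẍ + m·l·cosθ·θ̈ − m·l·sinθ·θ̇² = 7.537809 + -1.331463 − -0.035856 = 6.242202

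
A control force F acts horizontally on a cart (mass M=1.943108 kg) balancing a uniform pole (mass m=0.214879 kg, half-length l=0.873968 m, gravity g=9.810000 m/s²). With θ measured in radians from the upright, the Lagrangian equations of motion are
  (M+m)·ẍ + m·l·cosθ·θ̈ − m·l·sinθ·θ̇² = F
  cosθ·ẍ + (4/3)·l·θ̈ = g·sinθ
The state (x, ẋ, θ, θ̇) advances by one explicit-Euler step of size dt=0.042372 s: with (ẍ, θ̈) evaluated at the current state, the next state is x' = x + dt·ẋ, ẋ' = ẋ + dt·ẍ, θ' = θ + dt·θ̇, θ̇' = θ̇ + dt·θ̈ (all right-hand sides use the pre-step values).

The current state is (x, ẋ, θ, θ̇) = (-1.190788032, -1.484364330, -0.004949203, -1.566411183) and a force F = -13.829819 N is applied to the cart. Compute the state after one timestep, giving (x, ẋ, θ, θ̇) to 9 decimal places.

sinθ=-0.004949183, cosθ=0.999987753
temp = (F + m·l·θ̇²·sinθ)/(M+m) = (-13.829819 + -0.002280523)/2.157987 = -6.409723285
θ̈ = (g·sinθ − cosθ·temp)/(l·(4/3 − m·cos²θ/(M+m))) = 5.899359463
ẍ = temp − m·l·θ̈·cosθ/(M+m) = -6.923104794
Euler: x'=-1.190788032+0.042372·-1.484364330=-1.253683517, ẋ'=-1.484364330+0.042372·-6.923104794=-1.777710126
       θ'=-0.004949203+0.042372·-1.566411183=-0.071321178, θ̇'=-1.566411183+0.042372·5.899359463=-1.316443524

(-1.253683517, -1.777710126, -0.071321178, -1.316443524)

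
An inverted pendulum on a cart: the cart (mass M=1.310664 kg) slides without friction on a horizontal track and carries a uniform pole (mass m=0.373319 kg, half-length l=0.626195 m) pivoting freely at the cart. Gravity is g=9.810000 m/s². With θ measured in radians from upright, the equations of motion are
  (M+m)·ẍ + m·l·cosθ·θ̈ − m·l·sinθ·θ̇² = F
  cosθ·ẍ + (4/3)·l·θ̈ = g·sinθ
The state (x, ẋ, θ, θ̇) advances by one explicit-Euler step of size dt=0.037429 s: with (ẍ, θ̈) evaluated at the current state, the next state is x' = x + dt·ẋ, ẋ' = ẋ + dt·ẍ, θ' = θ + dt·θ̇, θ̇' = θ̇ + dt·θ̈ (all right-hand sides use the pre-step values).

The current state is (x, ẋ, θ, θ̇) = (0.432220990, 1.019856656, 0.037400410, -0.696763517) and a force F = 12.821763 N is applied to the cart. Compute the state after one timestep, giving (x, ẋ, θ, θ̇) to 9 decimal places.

sinθ=0.037391691, cosθ=0.999300686
temp = (F + m·l·θ̇²·sinθ)/(M+m) = (12.821763 + 0.004243611)/1.683983 = 7.616470363
θ̈ = (g·sinθ − cosθ·temp)/(l·(4/3 − m·cos²θ/(M+m))) = -10.404026313
ẍ = temp − m·l·θ̈·cosθ/(M+m) = 9.059747108
Euler: x'=0.432220990+0.037429·1.019856656=0.470393205, ẋ'=1.019856656+0.037429·9.059747108=1.358953930
       θ'=0.037400410+0.037429·-0.696763517=0.011321248, θ̇'=-0.696763517+0.037429·-10.404026313=-1.086175818

(0.470393205, 1.358953930, 0.011321248, -1.086175818)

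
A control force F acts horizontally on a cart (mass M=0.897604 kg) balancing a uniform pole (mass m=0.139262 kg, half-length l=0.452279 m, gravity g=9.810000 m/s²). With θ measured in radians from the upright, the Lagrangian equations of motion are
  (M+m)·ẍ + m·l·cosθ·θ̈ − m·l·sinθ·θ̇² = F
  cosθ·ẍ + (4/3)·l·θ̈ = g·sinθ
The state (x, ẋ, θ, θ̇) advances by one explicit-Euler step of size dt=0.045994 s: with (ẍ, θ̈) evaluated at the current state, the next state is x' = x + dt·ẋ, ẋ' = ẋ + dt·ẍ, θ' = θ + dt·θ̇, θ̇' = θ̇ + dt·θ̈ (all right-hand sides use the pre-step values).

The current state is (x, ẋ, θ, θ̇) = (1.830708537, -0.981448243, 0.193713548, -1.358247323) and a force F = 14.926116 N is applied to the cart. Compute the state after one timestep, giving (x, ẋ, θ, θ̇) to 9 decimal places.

sinθ=0.192504304, cosθ=0.981296129
temp = (F + m·l·θ̇²·sinθ)/(M+m) = (14.926116 + 0.022368518)/1.036866 = 14.416987844
θ̈ = (g·sinθ − cosθ·temp)/(l·(4/3 − m·cos²θ/(M+m))) = -22.512171844
ẍ = temp − m·l·θ̈·cosθ/(M+m) = 15.758930316
Euler: x'=1.830708537+0.045994·-0.981448243=1.785567807, ẋ'=-0.981448243+0.045994·15.758930316=-0.256632002
       θ'=0.193713548+0.045994·-1.358247323=0.131242321, θ̇'=-1.358247323+0.045994·-22.512171844=-2.393672155

(1.785567807, -0.256632002, 0.131242321, -2.393672155)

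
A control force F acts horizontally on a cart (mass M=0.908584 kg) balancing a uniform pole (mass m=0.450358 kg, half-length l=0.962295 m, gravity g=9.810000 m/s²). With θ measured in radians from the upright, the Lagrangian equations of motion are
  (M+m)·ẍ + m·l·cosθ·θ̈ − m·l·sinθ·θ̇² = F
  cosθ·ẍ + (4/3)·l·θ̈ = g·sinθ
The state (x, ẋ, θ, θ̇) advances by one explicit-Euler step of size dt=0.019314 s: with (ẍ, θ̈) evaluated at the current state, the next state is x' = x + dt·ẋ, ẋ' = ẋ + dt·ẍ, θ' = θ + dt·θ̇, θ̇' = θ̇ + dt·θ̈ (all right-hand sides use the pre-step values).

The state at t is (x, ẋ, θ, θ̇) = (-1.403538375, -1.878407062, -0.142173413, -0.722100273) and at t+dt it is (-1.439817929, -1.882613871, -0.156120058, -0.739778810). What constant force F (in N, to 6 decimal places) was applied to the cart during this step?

F = -0.656651 N

ẍ = (ẋ'−ẋ)/dt = (-1.882613871−-1.878407062)/0.019314 = -0.217811
θ̈ = (θ̇'−θ̇)/dt = (-0.739778810−-0.722100273)/0.019314 = -0.915322
sinθ=-0.141695, cosθ=0.989910
F = (M+m)·ẍ + m·l·cosθ·θ̈ − m·l·sinθ·θ̇² = -0.295993 + -0.392678 − -0.032020 = -0.656651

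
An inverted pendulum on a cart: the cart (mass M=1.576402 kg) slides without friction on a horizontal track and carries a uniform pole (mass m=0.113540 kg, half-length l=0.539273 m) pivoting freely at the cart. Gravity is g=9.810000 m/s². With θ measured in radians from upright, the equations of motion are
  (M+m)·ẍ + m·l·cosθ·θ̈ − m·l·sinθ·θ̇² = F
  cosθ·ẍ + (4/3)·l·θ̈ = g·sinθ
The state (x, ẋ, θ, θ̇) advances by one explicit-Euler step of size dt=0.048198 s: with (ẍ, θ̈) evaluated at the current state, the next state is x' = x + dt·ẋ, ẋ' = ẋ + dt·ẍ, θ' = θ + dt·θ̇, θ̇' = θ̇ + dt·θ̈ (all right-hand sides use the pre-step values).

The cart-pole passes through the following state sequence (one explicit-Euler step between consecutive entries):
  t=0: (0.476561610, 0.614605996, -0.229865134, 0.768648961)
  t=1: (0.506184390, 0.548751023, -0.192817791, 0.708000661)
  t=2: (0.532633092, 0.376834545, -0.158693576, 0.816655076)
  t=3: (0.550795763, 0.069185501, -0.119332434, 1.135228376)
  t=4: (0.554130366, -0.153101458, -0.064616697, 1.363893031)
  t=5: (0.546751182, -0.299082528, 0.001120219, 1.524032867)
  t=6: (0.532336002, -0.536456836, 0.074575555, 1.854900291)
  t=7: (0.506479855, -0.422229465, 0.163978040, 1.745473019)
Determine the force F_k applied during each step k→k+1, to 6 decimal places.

step 0→1:
  ẍ = (ẋ'−ẋ)/dt = (0.548751023−0.614605996)/0.048198 = -1.366342
  θ̈ = (θ̇'−θ̇)/dt = (0.708000661−0.768648961)/0.048198 = -1.258316
  sinθ=-0.227846, cosθ=0.973697
  F = (M+m)·ẍ + m·l·cosθ·θ̈ − m·l·sinθ·θ̇² = -2.309039 + -0.075019 − -0.008242 = -2.375816
step 1→2:
  ẍ = (ẋ'−ẋ)/dt = (0.376834545−0.548751023)/0.048198 = -3.566880
  θ̈ = (θ̇'−θ̇)/dt = (0.816655076−0.708000661)/0.048198 = 2.254335
  sinθ=-0.191625, cosθ=0.981468
  F = (M+m)·ẍ + m·l·cosθ·θ̈ − m·l·sinθ·θ̇² = -6.027820 + 0.135473 − -0.005881 = -5.886466
step 2→3:
  ẍ = (ẋ'−ẋ)/dt = (0.069185501−0.376834545)/0.048198 = -6.383025
  θ̈ = (θ̇'−θ̇)/dt = (1.135228376−0.816655076)/0.048198 = 6.609679
  sinθ=-0.158028, cosθ=0.987435
  F = (M+m)·ẍ + m·l·cosθ·θ̈ − m·l·sinθ·θ̇² = -10.786942 + 0.399619 − -0.006453 = -10.380870
step 3→4:
  ẍ = (ẋ'−ẋ)/dt = (-0.153101458−0.069185501)/0.048198 = -4.611954
  θ̈ = (θ̇'−θ̇)/dt = (1.363893031−1.135228376)/0.048198 = 4.744277
  sinθ=-0.119049, cosθ=0.992888
  F = (M+m)·ẍ + m·l·cosθ·θ̈ − m·l·sinθ·θ̇² = -7.793935 + 0.288422 − -0.009394 = -7.496119
step 4→5:
  ẍ = (ẋ'−ẋ)/dt = (-0.299082528−-0.153101458)/0.048198 = -3.028779
  θ̈ = (θ̇'−θ̇)/dt = (1.524032867−1.363893031)/0.048198 = 3.322541
  sinθ=-0.064572, cosθ=0.997913
  F = (M+m)·ẍ + m·l·cosθ·θ̈ − m·l·sinθ·θ̇² = -5.118460 + 0.203011 − -0.007355 = -4.908094
step 5→6:
  ẍ = (ẋ'−ẋ)/dt = (-0.536456836−-0.299082528)/0.048198 = -4.924983
  θ̈ = (θ̇'−θ̇)/dt = (1.854900291−1.524032867)/0.048198 = 6.864754
  sinθ=0.001120, cosθ=0.999999
  F = (M+m)·ẍ + m·l·cosθ·θ̈ − m·l·sinθ·θ̇² = -8.322935 + 0.420322 − 0.000159 = -7.902772
step 6→7:
  ẍ = (ẋ'−ẋ)/dt = (-0.422229465−-0.536456836)/0.048198 = 2.369961
  θ̈ = (θ̇'−θ̇)/dt = (1.745473019−1.854900291)/0.048198 = -2.270370
  sinθ=0.074506, cosθ=0.997221
  F = (M+m)·ẍ + m·l·cosθ·θ̈ − m·l·sinθ·θ̇² = 4.005096 + -0.138626 − 0.015696 = 3.850774

F_0 = -2.375816 N
F_1 = -5.886466 N
F_2 = -10.380870 N
F_3 = -7.496119 N
F_4 = -4.908094 N
F_5 = -7.902772 N
F_6 = 3.850774 N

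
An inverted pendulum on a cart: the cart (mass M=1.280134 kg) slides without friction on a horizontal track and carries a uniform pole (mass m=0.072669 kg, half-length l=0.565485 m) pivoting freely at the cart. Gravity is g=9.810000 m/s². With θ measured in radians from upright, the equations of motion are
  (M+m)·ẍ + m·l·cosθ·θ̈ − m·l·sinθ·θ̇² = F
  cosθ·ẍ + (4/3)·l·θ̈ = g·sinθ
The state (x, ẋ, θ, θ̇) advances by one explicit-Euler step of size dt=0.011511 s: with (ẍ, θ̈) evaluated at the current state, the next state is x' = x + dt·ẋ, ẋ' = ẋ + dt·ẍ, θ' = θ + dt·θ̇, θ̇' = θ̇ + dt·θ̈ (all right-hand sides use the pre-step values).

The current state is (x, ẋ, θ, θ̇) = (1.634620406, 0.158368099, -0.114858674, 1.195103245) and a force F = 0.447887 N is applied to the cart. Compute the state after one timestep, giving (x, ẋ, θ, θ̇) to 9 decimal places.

(1.636443381, 0.162816766, -0.101101841, 1.172077394)

sinθ=-0.114606295, cosθ=0.993410991
temp = (F + m·l·θ̇²·sinθ)/(M+m) = (0.447887 + -0.006726507)/1.352803 = 0.326108453
θ̈ = (g·sinθ − cosθ·temp)/(l·(4/3 − m·cos²θ/(M+m))) = -2.000334567
ẍ = temp − m·l·θ̈·cosθ/(M+m) = 0.386470966
Euler: x'=1.634620406+0.011511·0.158368099=1.636443381, ẋ'=0.158368099+0.011511·0.386470966=0.162816766
       θ'=-0.114858674+0.011511·1.195103245=-0.101101841, θ̇'=1.195103245+0.011511·-2.000334567=1.172077394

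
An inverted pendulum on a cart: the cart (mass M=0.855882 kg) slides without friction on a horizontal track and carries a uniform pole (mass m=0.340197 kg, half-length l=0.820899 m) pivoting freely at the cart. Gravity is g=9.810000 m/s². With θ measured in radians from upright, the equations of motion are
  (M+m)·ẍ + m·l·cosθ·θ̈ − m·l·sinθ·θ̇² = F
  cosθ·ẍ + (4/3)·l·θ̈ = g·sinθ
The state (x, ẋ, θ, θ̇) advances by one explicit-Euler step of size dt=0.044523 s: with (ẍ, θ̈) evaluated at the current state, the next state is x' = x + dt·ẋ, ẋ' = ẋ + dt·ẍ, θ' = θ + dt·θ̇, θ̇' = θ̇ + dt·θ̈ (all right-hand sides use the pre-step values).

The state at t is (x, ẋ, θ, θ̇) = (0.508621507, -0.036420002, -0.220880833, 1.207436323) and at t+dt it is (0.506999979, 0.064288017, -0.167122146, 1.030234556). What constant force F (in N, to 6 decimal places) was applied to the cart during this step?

F = 1.710169 N

ẍ = (ẋ'−ẋ)/dt = (0.064288017−-0.036420002)/0.044523 = 2.261932
θ̈ = (θ̇'−θ̇)/dt = (1.030234556−1.207436323)/0.044523 = -3.980005
sinθ=-0.219089, cosθ=0.975705
F = (M+m)·ẍ + m·l·cosθ·θ̈ − m·l·sinθ·θ̇² = 2.705450 + -1.084482 − -0.089201 = 1.710169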